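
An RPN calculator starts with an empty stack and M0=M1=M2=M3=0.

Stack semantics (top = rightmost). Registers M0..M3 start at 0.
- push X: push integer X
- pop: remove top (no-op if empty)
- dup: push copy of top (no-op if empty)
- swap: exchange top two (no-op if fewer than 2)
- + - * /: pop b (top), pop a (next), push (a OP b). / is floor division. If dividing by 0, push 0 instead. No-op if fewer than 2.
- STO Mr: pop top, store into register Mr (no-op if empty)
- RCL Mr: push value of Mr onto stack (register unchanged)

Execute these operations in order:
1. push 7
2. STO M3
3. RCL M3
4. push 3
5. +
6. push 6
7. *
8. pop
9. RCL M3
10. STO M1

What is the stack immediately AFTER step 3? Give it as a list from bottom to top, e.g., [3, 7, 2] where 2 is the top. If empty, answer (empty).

After op 1 (push 7): stack=[7] mem=[0,0,0,0]
After op 2 (STO M3): stack=[empty] mem=[0,0,0,7]
After op 3 (RCL M3): stack=[7] mem=[0,0,0,7]

[7]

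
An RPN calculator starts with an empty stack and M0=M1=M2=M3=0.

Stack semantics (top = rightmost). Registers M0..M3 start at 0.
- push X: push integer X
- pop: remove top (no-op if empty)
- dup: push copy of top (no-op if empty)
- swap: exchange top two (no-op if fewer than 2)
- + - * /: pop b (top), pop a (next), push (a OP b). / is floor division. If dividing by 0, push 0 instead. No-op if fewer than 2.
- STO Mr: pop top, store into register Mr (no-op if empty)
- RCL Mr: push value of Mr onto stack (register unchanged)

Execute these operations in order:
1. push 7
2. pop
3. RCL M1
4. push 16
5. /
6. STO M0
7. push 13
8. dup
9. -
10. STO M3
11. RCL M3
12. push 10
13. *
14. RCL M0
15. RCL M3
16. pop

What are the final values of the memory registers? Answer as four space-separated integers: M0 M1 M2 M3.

After op 1 (push 7): stack=[7] mem=[0,0,0,0]
After op 2 (pop): stack=[empty] mem=[0,0,0,0]
After op 3 (RCL M1): stack=[0] mem=[0,0,0,0]
After op 4 (push 16): stack=[0,16] mem=[0,0,0,0]
After op 5 (/): stack=[0] mem=[0,0,0,0]
After op 6 (STO M0): stack=[empty] mem=[0,0,0,0]
After op 7 (push 13): stack=[13] mem=[0,0,0,0]
After op 8 (dup): stack=[13,13] mem=[0,0,0,0]
After op 9 (-): stack=[0] mem=[0,0,0,0]
After op 10 (STO M3): stack=[empty] mem=[0,0,0,0]
After op 11 (RCL M3): stack=[0] mem=[0,0,0,0]
After op 12 (push 10): stack=[0,10] mem=[0,0,0,0]
After op 13 (*): stack=[0] mem=[0,0,0,0]
After op 14 (RCL M0): stack=[0,0] mem=[0,0,0,0]
After op 15 (RCL M3): stack=[0,0,0] mem=[0,0,0,0]
After op 16 (pop): stack=[0,0] mem=[0,0,0,0]

Answer: 0 0 0 0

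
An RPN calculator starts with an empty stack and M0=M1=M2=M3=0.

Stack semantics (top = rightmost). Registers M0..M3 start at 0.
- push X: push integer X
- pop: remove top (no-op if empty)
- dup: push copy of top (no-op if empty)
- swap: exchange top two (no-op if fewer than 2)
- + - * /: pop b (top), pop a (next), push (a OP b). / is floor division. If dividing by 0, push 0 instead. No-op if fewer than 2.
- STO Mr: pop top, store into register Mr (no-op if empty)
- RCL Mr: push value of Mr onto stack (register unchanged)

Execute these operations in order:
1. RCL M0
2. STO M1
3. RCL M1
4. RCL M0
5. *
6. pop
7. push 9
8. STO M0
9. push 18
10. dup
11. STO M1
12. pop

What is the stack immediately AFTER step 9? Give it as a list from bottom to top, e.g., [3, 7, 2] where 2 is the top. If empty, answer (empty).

After op 1 (RCL M0): stack=[0] mem=[0,0,0,0]
After op 2 (STO M1): stack=[empty] mem=[0,0,0,0]
After op 3 (RCL M1): stack=[0] mem=[0,0,0,0]
After op 4 (RCL M0): stack=[0,0] mem=[0,0,0,0]
After op 5 (*): stack=[0] mem=[0,0,0,0]
After op 6 (pop): stack=[empty] mem=[0,0,0,0]
After op 7 (push 9): stack=[9] mem=[0,0,0,0]
After op 8 (STO M0): stack=[empty] mem=[9,0,0,0]
After op 9 (push 18): stack=[18] mem=[9,0,0,0]

[18]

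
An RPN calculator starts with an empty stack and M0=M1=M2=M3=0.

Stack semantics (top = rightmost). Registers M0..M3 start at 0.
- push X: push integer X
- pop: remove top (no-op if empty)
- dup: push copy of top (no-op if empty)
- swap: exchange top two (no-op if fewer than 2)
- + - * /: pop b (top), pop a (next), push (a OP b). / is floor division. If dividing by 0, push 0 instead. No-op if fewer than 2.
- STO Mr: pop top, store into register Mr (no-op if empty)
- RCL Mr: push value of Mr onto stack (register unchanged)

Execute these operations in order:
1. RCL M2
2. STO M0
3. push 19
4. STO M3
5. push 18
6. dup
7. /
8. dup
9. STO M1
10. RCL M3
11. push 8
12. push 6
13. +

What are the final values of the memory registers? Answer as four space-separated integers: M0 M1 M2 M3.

Answer: 0 1 0 19

Derivation:
After op 1 (RCL M2): stack=[0] mem=[0,0,0,0]
After op 2 (STO M0): stack=[empty] mem=[0,0,0,0]
After op 3 (push 19): stack=[19] mem=[0,0,0,0]
After op 4 (STO M3): stack=[empty] mem=[0,0,0,19]
After op 5 (push 18): stack=[18] mem=[0,0,0,19]
After op 6 (dup): stack=[18,18] mem=[0,0,0,19]
After op 7 (/): stack=[1] mem=[0,0,0,19]
After op 8 (dup): stack=[1,1] mem=[0,0,0,19]
After op 9 (STO M1): stack=[1] mem=[0,1,0,19]
After op 10 (RCL M3): stack=[1,19] mem=[0,1,0,19]
After op 11 (push 8): stack=[1,19,8] mem=[0,1,0,19]
After op 12 (push 6): stack=[1,19,8,6] mem=[0,1,0,19]
After op 13 (+): stack=[1,19,14] mem=[0,1,0,19]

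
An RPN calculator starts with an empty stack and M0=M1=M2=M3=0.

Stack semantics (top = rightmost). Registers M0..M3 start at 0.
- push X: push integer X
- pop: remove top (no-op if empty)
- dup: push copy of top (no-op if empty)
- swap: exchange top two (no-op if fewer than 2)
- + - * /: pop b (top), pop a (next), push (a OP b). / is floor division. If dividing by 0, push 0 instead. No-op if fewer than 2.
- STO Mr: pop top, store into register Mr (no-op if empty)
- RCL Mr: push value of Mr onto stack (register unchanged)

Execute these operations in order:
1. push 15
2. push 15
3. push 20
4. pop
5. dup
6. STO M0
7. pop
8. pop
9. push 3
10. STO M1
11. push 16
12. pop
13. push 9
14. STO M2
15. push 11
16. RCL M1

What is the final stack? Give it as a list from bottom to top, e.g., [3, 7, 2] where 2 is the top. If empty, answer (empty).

Answer: [11, 3]

Derivation:
After op 1 (push 15): stack=[15] mem=[0,0,0,0]
After op 2 (push 15): stack=[15,15] mem=[0,0,0,0]
After op 3 (push 20): stack=[15,15,20] mem=[0,0,0,0]
After op 4 (pop): stack=[15,15] mem=[0,0,0,0]
After op 5 (dup): stack=[15,15,15] mem=[0,0,0,0]
After op 6 (STO M0): stack=[15,15] mem=[15,0,0,0]
After op 7 (pop): stack=[15] mem=[15,0,0,0]
After op 8 (pop): stack=[empty] mem=[15,0,0,0]
After op 9 (push 3): stack=[3] mem=[15,0,0,0]
After op 10 (STO M1): stack=[empty] mem=[15,3,0,0]
After op 11 (push 16): stack=[16] mem=[15,3,0,0]
After op 12 (pop): stack=[empty] mem=[15,3,0,0]
After op 13 (push 9): stack=[9] mem=[15,3,0,0]
After op 14 (STO M2): stack=[empty] mem=[15,3,9,0]
After op 15 (push 11): stack=[11] mem=[15,3,9,0]
After op 16 (RCL M1): stack=[11,3] mem=[15,3,9,0]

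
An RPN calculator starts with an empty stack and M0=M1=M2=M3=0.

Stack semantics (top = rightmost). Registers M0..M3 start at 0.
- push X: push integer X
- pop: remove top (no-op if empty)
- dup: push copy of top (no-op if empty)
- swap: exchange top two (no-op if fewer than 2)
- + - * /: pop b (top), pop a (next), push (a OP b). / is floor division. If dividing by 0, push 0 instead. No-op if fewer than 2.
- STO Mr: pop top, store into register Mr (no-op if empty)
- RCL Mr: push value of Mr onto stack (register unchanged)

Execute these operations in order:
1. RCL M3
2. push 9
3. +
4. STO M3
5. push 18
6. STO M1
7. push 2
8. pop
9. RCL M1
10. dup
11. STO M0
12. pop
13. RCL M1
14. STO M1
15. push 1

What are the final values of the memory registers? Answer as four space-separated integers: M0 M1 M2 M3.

Answer: 18 18 0 9

Derivation:
After op 1 (RCL M3): stack=[0] mem=[0,0,0,0]
After op 2 (push 9): stack=[0,9] mem=[0,0,0,0]
After op 3 (+): stack=[9] mem=[0,0,0,0]
After op 4 (STO M3): stack=[empty] mem=[0,0,0,9]
After op 5 (push 18): stack=[18] mem=[0,0,0,9]
After op 6 (STO M1): stack=[empty] mem=[0,18,0,9]
After op 7 (push 2): stack=[2] mem=[0,18,0,9]
After op 8 (pop): stack=[empty] mem=[0,18,0,9]
After op 9 (RCL M1): stack=[18] mem=[0,18,0,9]
After op 10 (dup): stack=[18,18] mem=[0,18,0,9]
After op 11 (STO M0): stack=[18] mem=[18,18,0,9]
After op 12 (pop): stack=[empty] mem=[18,18,0,9]
After op 13 (RCL M1): stack=[18] mem=[18,18,0,9]
After op 14 (STO M1): stack=[empty] mem=[18,18,0,9]
After op 15 (push 1): stack=[1] mem=[18,18,0,9]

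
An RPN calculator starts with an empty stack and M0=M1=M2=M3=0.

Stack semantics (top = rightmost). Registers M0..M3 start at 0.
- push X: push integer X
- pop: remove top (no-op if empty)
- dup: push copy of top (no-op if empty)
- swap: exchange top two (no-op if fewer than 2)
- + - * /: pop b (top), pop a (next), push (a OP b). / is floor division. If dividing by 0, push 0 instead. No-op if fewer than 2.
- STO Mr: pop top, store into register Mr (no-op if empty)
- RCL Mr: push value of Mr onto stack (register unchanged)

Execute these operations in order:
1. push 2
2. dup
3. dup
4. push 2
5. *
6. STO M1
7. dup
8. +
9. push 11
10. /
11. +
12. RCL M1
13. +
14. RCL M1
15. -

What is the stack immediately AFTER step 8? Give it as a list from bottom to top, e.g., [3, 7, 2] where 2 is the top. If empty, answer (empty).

After op 1 (push 2): stack=[2] mem=[0,0,0,0]
After op 2 (dup): stack=[2,2] mem=[0,0,0,0]
After op 3 (dup): stack=[2,2,2] mem=[0,0,0,0]
After op 4 (push 2): stack=[2,2,2,2] mem=[0,0,0,0]
After op 5 (*): stack=[2,2,4] mem=[0,0,0,0]
After op 6 (STO M1): stack=[2,2] mem=[0,4,0,0]
After op 7 (dup): stack=[2,2,2] mem=[0,4,0,0]
After op 8 (+): stack=[2,4] mem=[0,4,0,0]

[2, 4]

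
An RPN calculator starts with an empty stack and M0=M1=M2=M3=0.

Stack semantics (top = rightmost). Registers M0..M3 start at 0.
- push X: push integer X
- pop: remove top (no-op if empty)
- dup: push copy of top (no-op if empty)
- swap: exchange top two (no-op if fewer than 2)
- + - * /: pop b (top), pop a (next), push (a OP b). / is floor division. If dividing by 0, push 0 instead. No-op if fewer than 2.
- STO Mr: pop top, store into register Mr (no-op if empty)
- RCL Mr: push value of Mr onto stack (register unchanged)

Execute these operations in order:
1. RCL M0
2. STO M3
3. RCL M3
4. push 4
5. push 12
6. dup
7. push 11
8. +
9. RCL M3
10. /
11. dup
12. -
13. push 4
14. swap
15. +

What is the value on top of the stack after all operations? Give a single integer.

After op 1 (RCL M0): stack=[0] mem=[0,0,0,0]
After op 2 (STO M3): stack=[empty] mem=[0,0,0,0]
After op 3 (RCL M3): stack=[0] mem=[0,0,0,0]
After op 4 (push 4): stack=[0,4] mem=[0,0,0,0]
After op 5 (push 12): stack=[0,4,12] mem=[0,0,0,0]
After op 6 (dup): stack=[0,4,12,12] mem=[0,0,0,0]
After op 7 (push 11): stack=[0,4,12,12,11] mem=[0,0,0,0]
After op 8 (+): stack=[0,4,12,23] mem=[0,0,0,0]
After op 9 (RCL M3): stack=[0,4,12,23,0] mem=[0,0,0,0]
After op 10 (/): stack=[0,4,12,0] mem=[0,0,0,0]
After op 11 (dup): stack=[0,4,12,0,0] mem=[0,0,0,0]
After op 12 (-): stack=[0,4,12,0] mem=[0,0,0,0]
After op 13 (push 4): stack=[0,4,12,0,4] mem=[0,0,0,0]
After op 14 (swap): stack=[0,4,12,4,0] mem=[0,0,0,0]
After op 15 (+): stack=[0,4,12,4] mem=[0,0,0,0]

Answer: 4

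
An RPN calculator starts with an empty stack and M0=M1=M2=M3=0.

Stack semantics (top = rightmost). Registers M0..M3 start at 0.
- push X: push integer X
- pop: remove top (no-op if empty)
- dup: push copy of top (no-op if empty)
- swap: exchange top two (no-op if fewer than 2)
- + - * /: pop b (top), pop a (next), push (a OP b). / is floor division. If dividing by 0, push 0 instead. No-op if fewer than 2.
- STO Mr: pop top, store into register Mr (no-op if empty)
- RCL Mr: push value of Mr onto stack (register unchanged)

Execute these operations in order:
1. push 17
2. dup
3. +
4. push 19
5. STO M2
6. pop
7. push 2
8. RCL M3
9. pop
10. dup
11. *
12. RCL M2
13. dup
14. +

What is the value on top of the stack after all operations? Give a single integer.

Answer: 38

Derivation:
After op 1 (push 17): stack=[17] mem=[0,0,0,0]
After op 2 (dup): stack=[17,17] mem=[0,0,0,0]
After op 3 (+): stack=[34] mem=[0,0,0,0]
After op 4 (push 19): stack=[34,19] mem=[0,0,0,0]
After op 5 (STO M2): stack=[34] mem=[0,0,19,0]
After op 6 (pop): stack=[empty] mem=[0,0,19,0]
After op 7 (push 2): stack=[2] mem=[0,0,19,0]
After op 8 (RCL M3): stack=[2,0] mem=[0,0,19,0]
After op 9 (pop): stack=[2] mem=[0,0,19,0]
After op 10 (dup): stack=[2,2] mem=[0,0,19,0]
After op 11 (*): stack=[4] mem=[0,0,19,0]
After op 12 (RCL M2): stack=[4,19] mem=[0,0,19,0]
After op 13 (dup): stack=[4,19,19] mem=[0,0,19,0]
After op 14 (+): stack=[4,38] mem=[0,0,19,0]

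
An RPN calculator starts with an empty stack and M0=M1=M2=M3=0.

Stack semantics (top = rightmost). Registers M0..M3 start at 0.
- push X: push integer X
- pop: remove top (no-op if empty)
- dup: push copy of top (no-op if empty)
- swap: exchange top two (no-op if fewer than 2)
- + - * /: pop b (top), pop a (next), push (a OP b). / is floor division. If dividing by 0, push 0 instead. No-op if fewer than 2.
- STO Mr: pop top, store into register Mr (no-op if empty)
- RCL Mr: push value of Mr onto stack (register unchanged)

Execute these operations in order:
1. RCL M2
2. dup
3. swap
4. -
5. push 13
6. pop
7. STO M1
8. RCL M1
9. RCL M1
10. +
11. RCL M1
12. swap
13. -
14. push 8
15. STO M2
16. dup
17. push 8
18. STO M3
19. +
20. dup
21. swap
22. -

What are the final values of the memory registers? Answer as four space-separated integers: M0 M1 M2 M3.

Answer: 0 0 8 8

Derivation:
After op 1 (RCL M2): stack=[0] mem=[0,0,0,0]
After op 2 (dup): stack=[0,0] mem=[0,0,0,0]
After op 3 (swap): stack=[0,0] mem=[0,0,0,0]
After op 4 (-): stack=[0] mem=[0,0,0,0]
After op 5 (push 13): stack=[0,13] mem=[0,0,0,0]
After op 6 (pop): stack=[0] mem=[0,0,0,0]
After op 7 (STO M1): stack=[empty] mem=[0,0,0,0]
After op 8 (RCL M1): stack=[0] mem=[0,0,0,0]
After op 9 (RCL M1): stack=[0,0] mem=[0,0,0,0]
After op 10 (+): stack=[0] mem=[0,0,0,0]
After op 11 (RCL M1): stack=[0,0] mem=[0,0,0,0]
After op 12 (swap): stack=[0,0] mem=[0,0,0,0]
After op 13 (-): stack=[0] mem=[0,0,0,0]
After op 14 (push 8): stack=[0,8] mem=[0,0,0,0]
After op 15 (STO M2): stack=[0] mem=[0,0,8,0]
After op 16 (dup): stack=[0,0] mem=[0,0,8,0]
After op 17 (push 8): stack=[0,0,8] mem=[0,0,8,0]
After op 18 (STO M3): stack=[0,0] mem=[0,0,8,8]
After op 19 (+): stack=[0] mem=[0,0,8,8]
After op 20 (dup): stack=[0,0] mem=[0,0,8,8]
After op 21 (swap): stack=[0,0] mem=[0,0,8,8]
After op 22 (-): stack=[0] mem=[0,0,8,8]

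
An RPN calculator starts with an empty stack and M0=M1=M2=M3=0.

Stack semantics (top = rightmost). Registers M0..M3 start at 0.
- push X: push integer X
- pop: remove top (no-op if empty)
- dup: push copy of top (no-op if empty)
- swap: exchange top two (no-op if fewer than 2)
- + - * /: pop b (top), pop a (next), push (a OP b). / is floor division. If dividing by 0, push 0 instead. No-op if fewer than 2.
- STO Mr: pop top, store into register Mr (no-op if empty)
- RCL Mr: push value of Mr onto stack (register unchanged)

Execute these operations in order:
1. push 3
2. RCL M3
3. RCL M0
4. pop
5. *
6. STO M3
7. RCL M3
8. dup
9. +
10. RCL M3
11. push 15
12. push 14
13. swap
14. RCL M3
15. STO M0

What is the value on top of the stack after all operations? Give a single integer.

Answer: 15

Derivation:
After op 1 (push 3): stack=[3] mem=[0,0,0,0]
After op 2 (RCL M3): stack=[3,0] mem=[0,0,0,0]
After op 3 (RCL M0): stack=[3,0,0] mem=[0,0,0,0]
After op 4 (pop): stack=[3,0] mem=[0,0,0,0]
After op 5 (*): stack=[0] mem=[0,0,0,0]
After op 6 (STO M3): stack=[empty] mem=[0,0,0,0]
After op 7 (RCL M3): stack=[0] mem=[0,0,0,0]
After op 8 (dup): stack=[0,0] mem=[0,0,0,0]
After op 9 (+): stack=[0] mem=[0,0,0,0]
After op 10 (RCL M3): stack=[0,0] mem=[0,0,0,0]
After op 11 (push 15): stack=[0,0,15] mem=[0,0,0,0]
After op 12 (push 14): stack=[0,0,15,14] mem=[0,0,0,0]
After op 13 (swap): stack=[0,0,14,15] mem=[0,0,0,0]
After op 14 (RCL M3): stack=[0,0,14,15,0] mem=[0,0,0,0]
After op 15 (STO M0): stack=[0,0,14,15] mem=[0,0,0,0]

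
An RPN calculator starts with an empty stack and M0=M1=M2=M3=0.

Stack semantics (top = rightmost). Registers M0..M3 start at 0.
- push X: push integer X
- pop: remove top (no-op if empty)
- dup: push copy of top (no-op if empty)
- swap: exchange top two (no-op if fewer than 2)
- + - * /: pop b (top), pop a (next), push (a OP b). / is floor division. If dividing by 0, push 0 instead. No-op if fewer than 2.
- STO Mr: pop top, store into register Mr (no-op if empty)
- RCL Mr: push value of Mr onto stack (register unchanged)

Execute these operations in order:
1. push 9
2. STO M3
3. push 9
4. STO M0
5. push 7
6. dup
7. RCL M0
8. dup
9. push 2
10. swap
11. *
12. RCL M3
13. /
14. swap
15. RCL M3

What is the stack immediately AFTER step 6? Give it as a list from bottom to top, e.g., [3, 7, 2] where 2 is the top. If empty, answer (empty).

After op 1 (push 9): stack=[9] mem=[0,0,0,0]
After op 2 (STO M3): stack=[empty] mem=[0,0,0,9]
After op 3 (push 9): stack=[9] mem=[0,0,0,9]
After op 4 (STO M0): stack=[empty] mem=[9,0,0,9]
After op 5 (push 7): stack=[7] mem=[9,0,0,9]
After op 6 (dup): stack=[7,7] mem=[9,0,0,9]

[7, 7]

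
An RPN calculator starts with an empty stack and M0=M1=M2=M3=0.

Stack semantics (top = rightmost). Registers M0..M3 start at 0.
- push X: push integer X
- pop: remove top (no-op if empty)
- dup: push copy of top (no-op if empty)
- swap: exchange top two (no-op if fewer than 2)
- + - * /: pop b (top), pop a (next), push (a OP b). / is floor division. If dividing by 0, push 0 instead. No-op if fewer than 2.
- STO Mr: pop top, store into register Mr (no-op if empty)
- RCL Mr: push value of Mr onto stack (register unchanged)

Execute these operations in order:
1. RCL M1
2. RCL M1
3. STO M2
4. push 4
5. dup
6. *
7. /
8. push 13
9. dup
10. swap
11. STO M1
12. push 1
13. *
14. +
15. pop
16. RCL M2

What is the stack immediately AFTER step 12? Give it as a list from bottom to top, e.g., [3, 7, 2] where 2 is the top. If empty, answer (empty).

After op 1 (RCL M1): stack=[0] mem=[0,0,0,0]
After op 2 (RCL M1): stack=[0,0] mem=[0,0,0,0]
After op 3 (STO M2): stack=[0] mem=[0,0,0,0]
After op 4 (push 4): stack=[0,4] mem=[0,0,0,0]
After op 5 (dup): stack=[0,4,4] mem=[0,0,0,0]
After op 6 (*): stack=[0,16] mem=[0,0,0,0]
After op 7 (/): stack=[0] mem=[0,0,0,0]
After op 8 (push 13): stack=[0,13] mem=[0,0,0,0]
After op 9 (dup): stack=[0,13,13] mem=[0,0,0,0]
After op 10 (swap): stack=[0,13,13] mem=[0,0,0,0]
After op 11 (STO M1): stack=[0,13] mem=[0,13,0,0]
After op 12 (push 1): stack=[0,13,1] mem=[0,13,0,0]

[0, 13, 1]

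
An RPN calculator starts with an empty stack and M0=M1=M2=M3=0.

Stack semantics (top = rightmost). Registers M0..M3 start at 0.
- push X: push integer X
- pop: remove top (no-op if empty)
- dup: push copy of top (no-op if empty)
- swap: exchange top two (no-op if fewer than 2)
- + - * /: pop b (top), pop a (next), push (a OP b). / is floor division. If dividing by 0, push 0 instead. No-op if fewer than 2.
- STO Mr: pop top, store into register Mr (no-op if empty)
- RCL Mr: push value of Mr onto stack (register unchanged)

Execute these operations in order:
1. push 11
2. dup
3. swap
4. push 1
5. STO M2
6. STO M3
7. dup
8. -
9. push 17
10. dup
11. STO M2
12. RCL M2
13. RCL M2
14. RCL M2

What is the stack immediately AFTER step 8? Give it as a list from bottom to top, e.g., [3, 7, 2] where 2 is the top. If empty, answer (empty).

After op 1 (push 11): stack=[11] mem=[0,0,0,0]
After op 2 (dup): stack=[11,11] mem=[0,0,0,0]
After op 3 (swap): stack=[11,11] mem=[0,0,0,0]
After op 4 (push 1): stack=[11,11,1] mem=[0,0,0,0]
After op 5 (STO M2): stack=[11,11] mem=[0,0,1,0]
After op 6 (STO M3): stack=[11] mem=[0,0,1,11]
After op 7 (dup): stack=[11,11] mem=[0,0,1,11]
After op 8 (-): stack=[0] mem=[0,0,1,11]

[0]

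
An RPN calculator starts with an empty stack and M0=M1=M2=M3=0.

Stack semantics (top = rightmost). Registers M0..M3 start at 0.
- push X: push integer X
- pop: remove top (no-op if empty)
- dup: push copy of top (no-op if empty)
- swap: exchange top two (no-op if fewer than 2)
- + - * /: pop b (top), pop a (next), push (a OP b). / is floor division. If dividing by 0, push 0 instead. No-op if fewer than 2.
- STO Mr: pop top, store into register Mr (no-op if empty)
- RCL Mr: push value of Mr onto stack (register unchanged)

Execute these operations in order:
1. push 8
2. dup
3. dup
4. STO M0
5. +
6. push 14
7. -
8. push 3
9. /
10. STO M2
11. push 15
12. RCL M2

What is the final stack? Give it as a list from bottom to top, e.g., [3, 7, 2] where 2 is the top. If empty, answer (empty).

Answer: [15, 0]

Derivation:
After op 1 (push 8): stack=[8] mem=[0,0,0,0]
After op 2 (dup): stack=[8,8] mem=[0,0,0,0]
After op 3 (dup): stack=[8,8,8] mem=[0,0,0,0]
After op 4 (STO M0): stack=[8,8] mem=[8,0,0,0]
After op 5 (+): stack=[16] mem=[8,0,0,0]
After op 6 (push 14): stack=[16,14] mem=[8,0,0,0]
After op 7 (-): stack=[2] mem=[8,0,0,0]
After op 8 (push 3): stack=[2,3] mem=[8,0,0,0]
After op 9 (/): stack=[0] mem=[8,0,0,0]
After op 10 (STO M2): stack=[empty] mem=[8,0,0,0]
After op 11 (push 15): stack=[15] mem=[8,0,0,0]
After op 12 (RCL M2): stack=[15,0] mem=[8,0,0,0]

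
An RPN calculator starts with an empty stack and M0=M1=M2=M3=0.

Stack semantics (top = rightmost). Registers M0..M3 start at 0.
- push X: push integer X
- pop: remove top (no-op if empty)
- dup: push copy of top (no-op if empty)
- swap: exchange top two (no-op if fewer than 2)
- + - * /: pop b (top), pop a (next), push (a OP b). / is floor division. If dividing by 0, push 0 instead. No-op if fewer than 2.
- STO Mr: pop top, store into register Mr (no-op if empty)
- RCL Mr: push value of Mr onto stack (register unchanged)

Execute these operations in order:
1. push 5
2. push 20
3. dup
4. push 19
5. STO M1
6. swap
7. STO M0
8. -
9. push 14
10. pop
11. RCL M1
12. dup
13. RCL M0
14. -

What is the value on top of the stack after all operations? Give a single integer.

After op 1 (push 5): stack=[5] mem=[0,0,0,0]
After op 2 (push 20): stack=[5,20] mem=[0,0,0,0]
After op 3 (dup): stack=[5,20,20] mem=[0,0,0,0]
After op 4 (push 19): stack=[5,20,20,19] mem=[0,0,0,0]
After op 5 (STO M1): stack=[5,20,20] mem=[0,19,0,0]
After op 6 (swap): stack=[5,20,20] mem=[0,19,0,0]
After op 7 (STO M0): stack=[5,20] mem=[20,19,0,0]
After op 8 (-): stack=[-15] mem=[20,19,0,0]
After op 9 (push 14): stack=[-15,14] mem=[20,19,0,0]
After op 10 (pop): stack=[-15] mem=[20,19,0,0]
After op 11 (RCL M1): stack=[-15,19] mem=[20,19,0,0]
After op 12 (dup): stack=[-15,19,19] mem=[20,19,0,0]
After op 13 (RCL M0): stack=[-15,19,19,20] mem=[20,19,0,0]
After op 14 (-): stack=[-15,19,-1] mem=[20,19,0,0]

Answer: -1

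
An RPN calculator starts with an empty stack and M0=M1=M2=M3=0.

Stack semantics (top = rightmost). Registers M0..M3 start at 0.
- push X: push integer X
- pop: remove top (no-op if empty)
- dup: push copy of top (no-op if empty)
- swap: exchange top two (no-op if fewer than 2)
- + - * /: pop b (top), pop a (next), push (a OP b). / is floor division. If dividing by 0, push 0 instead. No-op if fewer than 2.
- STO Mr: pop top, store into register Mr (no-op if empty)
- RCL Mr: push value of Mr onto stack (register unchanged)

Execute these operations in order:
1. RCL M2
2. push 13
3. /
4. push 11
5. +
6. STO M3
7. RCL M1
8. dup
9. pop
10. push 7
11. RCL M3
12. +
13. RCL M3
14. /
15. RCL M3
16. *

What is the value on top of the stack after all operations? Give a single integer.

Answer: 11

Derivation:
After op 1 (RCL M2): stack=[0] mem=[0,0,0,0]
After op 2 (push 13): stack=[0,13] mem=[0,0,0,0]
After op 3 (/): stack=[0] mem=[0,0,0,0]
After op 4 (push 11): stack=[0,11] mem=[0,0,0,0]
After op 5 (+): stack=[11] mem=[0,0,0,0]
After op 6 (STO M3): stack=[empty] mem=[0,0,0,11]
After op 7 (RCL M1): stack=[0] mem=[0,0,0,11]
After op 8 (dup): stack=[0,0] mem=[0,0,0,11]
After op 9 (pop): stack=[0] mem=[0,0,0,11]
After op 10 (push 7): stack=[0,7] mem=[0,0,0,11]
After op 11 (RCL M3): stack=[0,7,11] mem=[0,0,0,11]
After op 12 (+): stack=[0,18] mem=[0,0,0,11]
After op 13 (RCL M3): stack=[0,18,11] mem=[0,0,0,11]
After op 14 (/): stack=[0,1] mem=[0,0,0,11]
After op 15 (RCL M3): stack=[0,1,11] mem=[0,0,0,11]
After op 16 (*): stack=[0,11] mem=[0,0,0,11]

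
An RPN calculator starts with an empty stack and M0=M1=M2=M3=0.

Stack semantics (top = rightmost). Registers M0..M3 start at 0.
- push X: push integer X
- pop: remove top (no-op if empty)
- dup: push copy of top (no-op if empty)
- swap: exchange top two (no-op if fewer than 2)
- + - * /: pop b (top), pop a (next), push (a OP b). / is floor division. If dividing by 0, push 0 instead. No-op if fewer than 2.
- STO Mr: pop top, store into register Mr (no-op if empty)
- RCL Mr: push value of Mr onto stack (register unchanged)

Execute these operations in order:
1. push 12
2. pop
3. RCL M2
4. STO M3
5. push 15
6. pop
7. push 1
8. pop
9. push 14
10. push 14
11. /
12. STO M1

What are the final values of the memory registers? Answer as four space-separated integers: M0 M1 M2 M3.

After op 1 (push 12): stack=[12] mem=[0,0,0,0]
After op 2 (pop): stack=[empty] mem=[0,0,0,0]
After op 3 (RCL M2): stack=[0] mem=[0,0,0,0]
After op 4 (STO M3): stack=[empty] mem=[0,0,0,0]
After op 5 (push 15): stack=[15] mem=[0,0,0,0]
After op 6 (pop): stack=[empty] mem=[0,0,0,0]
After op 7 (push 1): stack=[1] mem=[0,0,0,0]
After op 8 (pop): stack=[empty] mem=[0,0,0,0]
After op 9 (push 14): stack=[14] mem=[0,0,0,0]
After op 10 (push 14): stack=[14,14] mem=[0,0,0,0]
After op 11 (/): stack=[1] mem=[0,0,0,0]
After op 12 (STO M1): stack=[empty] mem=[0,1,0,0]

Answer: 0 1 0 0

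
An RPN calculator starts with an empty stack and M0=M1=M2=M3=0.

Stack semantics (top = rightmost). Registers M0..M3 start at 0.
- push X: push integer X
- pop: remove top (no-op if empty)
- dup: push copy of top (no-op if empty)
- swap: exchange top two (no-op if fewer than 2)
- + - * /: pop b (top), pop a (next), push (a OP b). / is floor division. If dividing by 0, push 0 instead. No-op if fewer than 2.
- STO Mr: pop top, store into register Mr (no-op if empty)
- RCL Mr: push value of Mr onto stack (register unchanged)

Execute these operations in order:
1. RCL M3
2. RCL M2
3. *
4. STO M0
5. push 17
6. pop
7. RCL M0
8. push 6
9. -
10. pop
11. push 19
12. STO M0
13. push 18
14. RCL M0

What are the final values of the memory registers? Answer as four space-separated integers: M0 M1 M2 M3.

Answer: 19 0 0 0

Derivation:
After op 1 (RCL M3): stack=[0] mem=[0,0,0,0]
After op 2 (RCL M2): stack=[0,0] mem=[0,0,0,0]
After op 3 (*): stack=[0] mem=[0,0,0,0]
After op 4 (STO M0): stack=[empty] mem=[0,0,0,0]
After op 5 (push 17): stack=[17] mem=[0,0,0,0]
After op 6 (pop): stack=[empty] mem=[0,0,0,0]
After op 7 (RCL M0): stack=[0] mem=[0,0,0,0]
After op 8 (push 6): stack=[0,6] mem=[0,0,0,0]
After op 9 (-): stack=[-6] mem=[0,0,0,0]
After op 10 (pop): stack=[empty] mem=[0,0,0,0]
After op 11 (push 19): stack=[19] mem=[0,0,0,0]
After op 12 (STO M0): stack=[empty] mem=[19,0,0,0]
After op 13 (push 18): stack=[18] mem=[19,0,0,0]
After op 14 (RCL M0): stack=[18,19] mem=[19,0,0,0]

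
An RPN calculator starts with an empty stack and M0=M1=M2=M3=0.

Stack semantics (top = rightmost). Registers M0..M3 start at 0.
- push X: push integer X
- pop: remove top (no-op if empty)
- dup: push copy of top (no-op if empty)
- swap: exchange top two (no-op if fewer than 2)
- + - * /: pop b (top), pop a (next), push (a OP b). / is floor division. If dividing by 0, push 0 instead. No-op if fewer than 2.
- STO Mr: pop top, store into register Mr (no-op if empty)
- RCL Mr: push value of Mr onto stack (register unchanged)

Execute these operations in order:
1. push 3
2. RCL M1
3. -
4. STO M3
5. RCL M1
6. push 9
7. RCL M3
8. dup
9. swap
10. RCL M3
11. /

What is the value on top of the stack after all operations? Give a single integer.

After op 1 (push 3): stack=[3] mem=[0,0,0,0]
After op 2 (RCL M1): stack=[3,0] mem=[0,0,0,0]
After op 3 (-): stack=[3] mem=[0,0,0,0]
After op 4 (STO M3): stack=[empty] mem=[0,0,0,3]
After op 5 (RCL M1): stack=[0] mem=[0,0,0,3]
After op 6 (push 9): stack=[0,9] mem=[0,0,0,3]
After op 7 (RCL M3): stack=[0,9,3] mem=[0,0,0,3]
After op 8 (dup): stack=[0,9,3,3] mem=[0,0,0,3]
After op 9 (swap): stack=[0,9,3,3] mem=[0,0,0,3]
After op 10 (RCL M3): stack=[0,9,3,3,3] mem=[0,0,0,3]
After op 11 (/): stack=[0,9,3,1] mem=[0,0,0,3]

Answer: 1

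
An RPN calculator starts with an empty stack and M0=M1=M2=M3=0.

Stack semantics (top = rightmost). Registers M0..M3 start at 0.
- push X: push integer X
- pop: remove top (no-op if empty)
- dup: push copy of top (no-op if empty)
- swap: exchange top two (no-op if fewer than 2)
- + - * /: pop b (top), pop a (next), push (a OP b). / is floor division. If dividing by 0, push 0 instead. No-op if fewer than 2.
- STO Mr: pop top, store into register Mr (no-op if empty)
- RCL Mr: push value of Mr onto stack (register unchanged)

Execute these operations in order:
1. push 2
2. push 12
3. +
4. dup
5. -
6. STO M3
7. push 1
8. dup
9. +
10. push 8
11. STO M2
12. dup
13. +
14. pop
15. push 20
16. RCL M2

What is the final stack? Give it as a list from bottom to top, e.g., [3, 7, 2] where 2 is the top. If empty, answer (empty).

After op 1 (push 2): stack=[2] mem=[0,0,0,0]
After op 2 (push 12): stack=[2,12] mem=[0,0,0,0]
After op 3 (+): stack=[14] mem=[0,0,0,0]
After op 4 (dup): stack=[14,14] mem=[0,0,0,0]
After op 5 (-): stack=[0] mem=[0,0,0,0]
After op 6 (STO M3): stack=[empty] mem=[0,0,0,0]
After op 7 (push 1): stack=[1] mem=[0,0,0,0]
After op 8 (dup): stack=[1,1] mem=[0,0,0,0]
After op 9 (+): stack=[2] mem=[0,0,0,0]
After op 10 (push 8): stack=[2,8] mem=[0,0,0,0]
After op 11 (STO M2): stack=[2] mem=[0,0,8,0]
After op 12 (dup): stack=[2,2] mem=[0,0,8,0]
After op 13 (+): stack=[4] mem=[0,0,8,0]
After op 14 (pop): stack=[empty] mem=[0,0,8,0]
After op 15 (push 20): stack=[20] mem=[0,0,8,0]
After op 16 (RCL M2): stack=[20,8] mem=[0,0,8,0]

Answer: [20, 8]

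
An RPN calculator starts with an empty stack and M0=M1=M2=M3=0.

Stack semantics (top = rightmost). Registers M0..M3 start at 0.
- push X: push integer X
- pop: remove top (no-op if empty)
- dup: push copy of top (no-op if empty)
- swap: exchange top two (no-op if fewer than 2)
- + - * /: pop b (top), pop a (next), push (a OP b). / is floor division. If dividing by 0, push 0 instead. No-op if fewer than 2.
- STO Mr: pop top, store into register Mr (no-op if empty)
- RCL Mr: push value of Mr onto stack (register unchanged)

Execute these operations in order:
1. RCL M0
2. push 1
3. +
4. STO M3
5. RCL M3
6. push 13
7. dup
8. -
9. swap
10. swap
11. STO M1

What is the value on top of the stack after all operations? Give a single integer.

After op 1 (RCL M0): stack=[0] mem=[0,0,0,0]
After op 2 (push 1): stack=[0,1] mem=[0,0,0,0]
After op 3 (+): stack=[1] mem=[0,0,0,0]
After op 4 (STO M3): stack=[empty] mem=[0,0,0,1]
After op 5 (RCL M3): stack=[1] mem=[0,0,0,1]
After op 6 (push 13): stack=[1,13] mem=[0,0,0,1]
After op 7 (dup): stack=[1,13,13] mem=[0,0,0,1]
After op 8 (-): stack=[1,0] mem=[0,0,0,1]
After op 9 (swap): stack=[0,1] mem=[0,0,0,1]
After op 10 (swap): stack=[1,0] mem=[0,0,0,1]
After op 11 (STO M1): stack=[1] mem=[0,0,0,1]

Answer: 1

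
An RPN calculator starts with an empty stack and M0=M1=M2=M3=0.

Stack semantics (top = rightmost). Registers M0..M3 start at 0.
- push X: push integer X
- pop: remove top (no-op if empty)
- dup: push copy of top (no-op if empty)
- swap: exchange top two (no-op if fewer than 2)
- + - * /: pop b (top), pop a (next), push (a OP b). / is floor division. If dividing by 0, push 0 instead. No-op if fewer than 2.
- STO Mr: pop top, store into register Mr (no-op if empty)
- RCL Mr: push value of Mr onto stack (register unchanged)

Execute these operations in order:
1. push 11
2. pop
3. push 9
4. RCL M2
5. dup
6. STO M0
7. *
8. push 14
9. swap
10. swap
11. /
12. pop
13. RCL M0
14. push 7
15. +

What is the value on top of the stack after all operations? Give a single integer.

After op 1 (push 11): stack=[11] mem=[0,0,0,0]
After op 2 (pop): stack=[empty] mem=[0,0,0,0]
After op 3 (push 9): stack=[9] mem=[0,0,0,0]
After op 4 (RCL M2): stack=[9,0] mem=[0,0,0,0]
After op 5 (dup): stack=[9,0,0] mem=[0,0,0,0]
After op 6 (STO M0): stack=[9,0] mem=[0,0,0,0]
After op 7 (*): stack=[0] mem=[0,0,0,0]
After op 8 (push 14): stack=[0,14] mem=[0,0,0,0]
After op 9 (swap): stack=[14,0] mem=[0,0,0,0]
After op 10 (swap): stack=[0,14] mem=[0,0,0,0]
After op 11 (/): stack=[0] mem=[0,0,0,0]
After op 12 (pop): stack=[empty] mem=[0,0,0,0]
After op 13 (RCL M0): stack=[0] mem=[0,0,0,0]
After op 14 (push 7): stack=[0,7] mem=[0,0,0,0]
After op 15 (+): stack=[7] mem=[0,0,0,0]

Answer: 7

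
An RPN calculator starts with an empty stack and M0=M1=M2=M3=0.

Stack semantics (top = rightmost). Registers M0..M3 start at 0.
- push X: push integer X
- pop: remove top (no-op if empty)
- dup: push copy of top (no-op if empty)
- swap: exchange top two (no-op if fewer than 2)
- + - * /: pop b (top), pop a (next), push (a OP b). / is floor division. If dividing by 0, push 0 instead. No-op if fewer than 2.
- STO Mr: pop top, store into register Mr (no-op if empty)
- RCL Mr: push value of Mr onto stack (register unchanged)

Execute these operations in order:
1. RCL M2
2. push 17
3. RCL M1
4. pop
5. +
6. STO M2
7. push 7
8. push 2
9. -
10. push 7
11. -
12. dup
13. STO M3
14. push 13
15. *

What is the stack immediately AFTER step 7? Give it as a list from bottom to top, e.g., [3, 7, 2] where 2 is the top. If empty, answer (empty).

After op 1 (RCL M2): stack=[0] mem=[0,0,0,0]
After op 2 (push 17): stack=[0,17] mem=[0,0,0,0]
After op 3 (RCL M1): stack=[0,17,0] mem=[0,0,0,0]
After op 4 (pop): stack=[0,17] mem=[0,0,0,0]
After op 5 (+): stack=[17] mem=[0,0,0,0]
After op 6 (STO M2): stack=[empty] mem=[0,0,17,0]
After op 7 (push 7): stack=[7] mem=[0,0,17,0]

[7]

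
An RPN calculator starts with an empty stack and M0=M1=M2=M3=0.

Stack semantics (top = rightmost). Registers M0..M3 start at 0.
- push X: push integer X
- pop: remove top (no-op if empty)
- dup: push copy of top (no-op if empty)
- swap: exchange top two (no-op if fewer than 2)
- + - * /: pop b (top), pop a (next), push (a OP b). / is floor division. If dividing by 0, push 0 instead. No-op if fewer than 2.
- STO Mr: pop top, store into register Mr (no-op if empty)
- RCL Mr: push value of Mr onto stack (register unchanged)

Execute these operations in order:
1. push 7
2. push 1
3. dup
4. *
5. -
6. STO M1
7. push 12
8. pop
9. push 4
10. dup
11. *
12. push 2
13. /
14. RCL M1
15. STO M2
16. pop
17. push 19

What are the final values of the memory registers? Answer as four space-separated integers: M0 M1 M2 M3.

After op 1 (push 7): stack=[7] mem=[0,0,0,0]
After op 2 (push 1): stack=[7,1] mem=[0,0,0,0]
After op 3 (dup): stack=[7,1,1] mem=[0,0,0,0]
After op 4 (*): stack=[7,1] mem=[0,0,0,0]
After op 5 (-): stack=[6] mem=[0,0,0,0]
After op 6 (STO M1): stack=[empty] mem=[0,6,0,0]
After op 7 (push 12): stack=[12] mem=[0,6,0,0]
After op 8 (pop): stack=[empty] mem=[0,6,0,0]
After op 9 (push 4): stack=[4] mem=[0,6,0,0]
After op 10 (dup): stack=[4,4] mem=[0,6,0,0]
After op 11 (*): stack=[16] mem=[0,6,0,0]
After op 12 (push 2): stack=[16,2] mem=[0,6,0,0]
After op 13 (/): stack=[8] mem=[0,6,0,0]
After op 14 (RCL M1): stack=[8,6] mem=[0,6,0,0]
After op 15 (STO M2): stack=[8] mem=[0,6,6,0]
After op 16 (pop): stack=[empty] mem=[0,6,6,0]
After op 17 (push 19): stack=[19] mem=[0,6,6,0]

Answer: 0 6 6 0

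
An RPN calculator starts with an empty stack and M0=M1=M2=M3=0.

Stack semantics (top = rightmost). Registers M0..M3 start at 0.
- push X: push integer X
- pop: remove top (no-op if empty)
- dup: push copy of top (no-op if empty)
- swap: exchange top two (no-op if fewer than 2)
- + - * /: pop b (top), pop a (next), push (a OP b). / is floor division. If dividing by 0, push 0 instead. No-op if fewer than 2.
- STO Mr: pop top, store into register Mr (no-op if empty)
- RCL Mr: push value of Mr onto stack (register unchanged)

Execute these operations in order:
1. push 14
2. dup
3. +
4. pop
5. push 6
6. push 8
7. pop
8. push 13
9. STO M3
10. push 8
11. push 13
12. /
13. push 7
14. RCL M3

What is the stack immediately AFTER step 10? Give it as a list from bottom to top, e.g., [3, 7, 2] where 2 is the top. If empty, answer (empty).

After op 1 (push 14): stack=[14] mem=[0,0,0,0]
After op 2 (dup): stack=[14,14] mem=[0,0,0,0]
After op 3 (+): stack=[28] mem=[0,0,0,0]
After op 4 (pop): stack=[empty] mem=[0,0,0,0]
After op 5 (push 6): stack=[6] mem=[0,0,0,0]
After op 6 (push 8): stack=[6,8] mem=[0,0,0,0]
After op 7 (pop): stack=[6] mem=[0,0,0,0]
After op 8 (push 13): stack=[6,13] mem=[0,0,0,0]
After op 9 (STO M3): stack=[6] mem=[0,0,0,13]
After op 10 (push 8): stack=[6,8] mem=[0,0,0,13]

[6, 8]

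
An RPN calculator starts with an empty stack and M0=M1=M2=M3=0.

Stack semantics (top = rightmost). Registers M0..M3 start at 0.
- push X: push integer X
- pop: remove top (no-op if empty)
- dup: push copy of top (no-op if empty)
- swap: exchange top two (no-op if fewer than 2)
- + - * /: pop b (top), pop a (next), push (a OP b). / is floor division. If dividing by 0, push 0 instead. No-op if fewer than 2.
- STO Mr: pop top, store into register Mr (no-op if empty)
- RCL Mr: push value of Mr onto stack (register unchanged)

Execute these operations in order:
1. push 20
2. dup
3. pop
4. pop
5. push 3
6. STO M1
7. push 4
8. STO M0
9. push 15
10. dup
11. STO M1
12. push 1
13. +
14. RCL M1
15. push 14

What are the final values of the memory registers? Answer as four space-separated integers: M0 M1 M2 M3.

After op 1 (push 20): stack=[20] mem=[0,0,0,0]
After op 2 (dup): stack=[20,20] mem=[0,0,0,0]
After op 3 (pop): stack=[20] mem=[0,0,0,0]
After op 4 (pop): stack=[empty] mem=[0,0,0,0]
After op 5 (push 3): stack=[3] mem=[0,0,0,0]
After op 6 (STO M1): stack=[empty] mem=[0,3,0,0]
After op 7 (push 4): stack=[4] mem=[0,3,0,0]
After op 8 (STO M0): stack=[empty] mem=[4,3,0,0]
After op 9 (push 15): stack=[15] mem=[4,3,0,0]
After op 10 (dup): stack=[15,15] mem=[4,3,0,0]
After op 11 (STO M1): stack=[15] mem=[4,15,0,0]
After op 12 (push 1): stack=[15,1] mem=[4,15,0,0]
After op 13 (+): stack=[16] mem=[4,15,0,0]
After op 14 (RCL M1): stack=[16,15] mem=[4,15,0,0]
After op 15 (push 14): stack=[16,15,14] mem=[4,15,0,0]

Answer: 4 15 0 0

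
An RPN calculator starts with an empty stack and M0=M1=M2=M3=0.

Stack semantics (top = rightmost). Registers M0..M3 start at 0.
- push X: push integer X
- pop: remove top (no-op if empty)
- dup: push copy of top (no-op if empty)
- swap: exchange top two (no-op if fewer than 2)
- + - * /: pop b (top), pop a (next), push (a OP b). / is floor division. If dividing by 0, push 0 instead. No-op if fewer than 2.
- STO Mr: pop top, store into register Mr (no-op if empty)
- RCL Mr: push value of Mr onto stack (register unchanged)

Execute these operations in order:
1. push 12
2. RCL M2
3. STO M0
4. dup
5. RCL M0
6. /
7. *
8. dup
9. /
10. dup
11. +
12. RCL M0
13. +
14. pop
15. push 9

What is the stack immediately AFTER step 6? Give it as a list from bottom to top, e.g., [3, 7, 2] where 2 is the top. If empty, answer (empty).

After op 1 (push 12): stack=[12] mem=[0,0,0,0]
After op 2 (RCL M2): stack=[12,0] mem=[0,0,0,0]
After op 3 (STO M0): stack=[12] mem=[0,0,0,0]
After op 4 (dup): stack=[12,12] mem=[0,0,0,0]
After op 5 (RCL M0): stack=[12,12,0] mem=[0,0,0,0]
After op 6 (/): stack=[12,0] mem=[0,0,0,0]

[12, 0]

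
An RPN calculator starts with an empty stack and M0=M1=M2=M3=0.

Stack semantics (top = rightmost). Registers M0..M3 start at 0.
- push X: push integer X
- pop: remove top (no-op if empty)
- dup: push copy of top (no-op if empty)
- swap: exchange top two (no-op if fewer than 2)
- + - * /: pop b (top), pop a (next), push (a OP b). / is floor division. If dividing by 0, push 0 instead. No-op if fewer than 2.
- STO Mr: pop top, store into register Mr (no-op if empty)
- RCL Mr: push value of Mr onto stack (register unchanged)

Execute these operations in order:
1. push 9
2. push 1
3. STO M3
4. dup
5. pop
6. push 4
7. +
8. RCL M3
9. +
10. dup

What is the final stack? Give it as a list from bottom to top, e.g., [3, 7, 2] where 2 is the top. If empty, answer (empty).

After op 1 (push 9): stack=[9] mem=[0,0,0,0]
After op 2 (push 1): stack=[9,1] mem=[0,0,0,0]
After op 3 (STO M3): stack=[9] mem=[0,0,0,1]
After op 4 (dup): stack=[9,9] mem=[0,0,0,1]
After op 5 (pop): stack=[9] mem=[0,0,0,1]
After op 6 (push 4): stack=[9,4] mem=[0,0,0,1]
After op 7 (+): stack=[13] mem=[0,0,0,1]
After op 8 (RCL M3): stack=[13,1] mem=[0,0,0,1]
After op 9 (+): stack=[14] mem=[0,0,0,1]
After op 10 (dup): stack=[14,14] mem=[0,0,0,1]

Answer: [14, 14]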